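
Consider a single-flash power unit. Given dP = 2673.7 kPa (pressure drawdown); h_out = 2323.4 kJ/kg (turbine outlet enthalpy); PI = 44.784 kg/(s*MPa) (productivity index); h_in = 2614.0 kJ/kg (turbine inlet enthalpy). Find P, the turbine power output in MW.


Step 1: mdot = PI * dP / 1000 = 44.784 * 2673.7 / 1000 = 119.7390 kg/s
Step 2: P = mdot*(h_in - h_out)/1000 = 119.7390*(2614.0 - 2323.4)/1000 = 34.796 MW
P = 34.796 MW


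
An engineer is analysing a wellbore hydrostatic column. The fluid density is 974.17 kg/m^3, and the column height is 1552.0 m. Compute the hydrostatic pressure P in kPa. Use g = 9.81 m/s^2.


P = rho * g * h / 1e6
P = 974.17 * 9.81 * 1552.0 / 1e6
P = 14.83186 MPa
Convert: 14.83186 MPa * 1000.0 = 14832 kPa
P = 14832 kPa


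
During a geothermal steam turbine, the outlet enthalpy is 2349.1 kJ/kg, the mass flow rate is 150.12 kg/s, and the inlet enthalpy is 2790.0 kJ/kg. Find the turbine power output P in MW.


P = mdot * (h_in - h_out) / 1000
P = 150.12 * (2790.0 - 2349.1) / 1000
P = 66.188 MW


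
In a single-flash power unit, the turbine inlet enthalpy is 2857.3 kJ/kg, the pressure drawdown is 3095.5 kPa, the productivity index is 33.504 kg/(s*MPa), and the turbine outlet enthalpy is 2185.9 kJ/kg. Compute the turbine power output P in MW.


Step 1: mdot = PI * dP / 1000 = 33.504 * 3095.5 / 1000 = 103.7116 kg/s
Step 2: P = mdot*(h_in - h_out)/1000 = 103.7116*(2857.3 - 2185.9)/1000 = 69.632 MW
P = 69.632 MW


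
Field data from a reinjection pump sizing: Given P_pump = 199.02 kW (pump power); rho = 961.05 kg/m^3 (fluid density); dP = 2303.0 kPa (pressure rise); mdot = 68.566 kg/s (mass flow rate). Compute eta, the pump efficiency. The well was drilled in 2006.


eta = mdot * dP / (rho * P_pump)
eta = 68.566 * 2303.0 / (961.05 * 199.02)
eta = 0.82558


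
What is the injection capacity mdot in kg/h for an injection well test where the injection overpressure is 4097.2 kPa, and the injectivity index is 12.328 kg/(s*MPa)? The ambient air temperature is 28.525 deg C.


mdot = II * dP / 1000
mdot = 12.328 * 4097.2 / 1000
mdot = 50.51028 kg/s
Convert: 50.51028 kg/s * 3600.0 = 1.8184e+05 kg/h
mdot = 1.8184e+05 kg/h


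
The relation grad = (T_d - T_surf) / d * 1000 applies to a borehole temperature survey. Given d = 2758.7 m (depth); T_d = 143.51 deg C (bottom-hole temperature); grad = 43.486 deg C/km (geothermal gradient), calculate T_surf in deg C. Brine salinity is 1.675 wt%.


T_surf = T_d - grad * d / 1000
T_surf = 143.51 - 43.486 * 2758.7 / 1000
T_surf = 23.545 deg C


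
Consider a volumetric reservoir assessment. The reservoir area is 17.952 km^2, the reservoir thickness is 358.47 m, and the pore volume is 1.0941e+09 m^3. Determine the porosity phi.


phi = Vp / (A * 1e6 * hr)
phi = 1.0941e+09 / (17.952 * 1e6 * 358.47)
phi = 0.17002


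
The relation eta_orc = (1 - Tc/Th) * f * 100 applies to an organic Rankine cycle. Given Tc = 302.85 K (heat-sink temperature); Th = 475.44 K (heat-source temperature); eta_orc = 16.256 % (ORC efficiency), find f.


f = (eta_orc/100) / (1 - Tc/Th)
f = (16.256/100) / (1 - 302.85/475.44)
f = 0.44781


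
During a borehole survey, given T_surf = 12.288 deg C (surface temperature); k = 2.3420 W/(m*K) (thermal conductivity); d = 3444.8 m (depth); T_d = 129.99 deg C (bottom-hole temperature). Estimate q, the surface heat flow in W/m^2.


Step 1: grad = (T_d - T_surf)/d * 1000 = (129.99 - 12.288)/3444.8 * 1000 = 34.16802 deg C/km
Step 2: q = k * grad / 1000 = 2.342 * 34.16802 / 1000 = 0.080022 W/m^2
q = 0.080022 W/m^2


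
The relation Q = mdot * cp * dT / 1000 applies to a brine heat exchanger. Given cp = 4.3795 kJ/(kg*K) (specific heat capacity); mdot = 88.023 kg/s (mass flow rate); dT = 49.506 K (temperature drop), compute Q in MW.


Q = mdot * cp * dT / 1000
Q = 88.023 * 4.3795 * 49.506 / 1000
Q = 19.084 MW


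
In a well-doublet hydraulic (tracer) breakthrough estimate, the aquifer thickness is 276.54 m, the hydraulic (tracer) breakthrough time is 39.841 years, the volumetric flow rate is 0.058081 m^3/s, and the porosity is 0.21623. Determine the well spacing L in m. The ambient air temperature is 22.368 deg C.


L = sqrt(t_bt*365.25*86400*3*Qv / (pi*hr*phi))
L = sqrt(39.841*365.25*86400*3*0.058081 / (pi*276.54*0.21623))
L = 1079.9 m


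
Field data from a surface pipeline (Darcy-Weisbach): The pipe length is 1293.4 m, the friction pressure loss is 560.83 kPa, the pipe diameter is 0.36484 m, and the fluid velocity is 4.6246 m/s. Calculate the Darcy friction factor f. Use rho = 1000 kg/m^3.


f = dP*1000 / ((L/D)*(rho*vel^2/2))
f = 560.83*1000 / ((1293.4/0.36484)*(1000*4.6246^2/2))
f = 0.014794


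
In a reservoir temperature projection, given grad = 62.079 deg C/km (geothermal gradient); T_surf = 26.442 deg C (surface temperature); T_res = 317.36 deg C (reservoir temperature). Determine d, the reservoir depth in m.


d = (T_res - T_surf) / grad * 1000
d = (317.36 - 26.442) / 62.079 * 1000
d = 4686.3 m


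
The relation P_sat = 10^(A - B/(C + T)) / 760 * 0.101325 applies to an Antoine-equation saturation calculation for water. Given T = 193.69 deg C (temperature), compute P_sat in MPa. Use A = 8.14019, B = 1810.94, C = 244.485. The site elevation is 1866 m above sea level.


P_sat = 10^(A - B/(C + T)) / 760 * 0.101325
P_sat = 10^(8.14019 - 1810.94/(244.485 + 193.69)) / 760 * 0.101325
P_sat = 1.3557 MPa


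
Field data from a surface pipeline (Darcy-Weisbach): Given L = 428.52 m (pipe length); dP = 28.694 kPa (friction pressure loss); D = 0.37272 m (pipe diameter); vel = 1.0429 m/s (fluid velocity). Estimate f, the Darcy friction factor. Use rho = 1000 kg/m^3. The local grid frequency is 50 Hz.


f = dP*1000 / ((L/D)*(rho*vel^2/2))
f = 28.694*1000 / ((428.52/0.37272)*(1000*1.0429^2/2))
f = 0.045893


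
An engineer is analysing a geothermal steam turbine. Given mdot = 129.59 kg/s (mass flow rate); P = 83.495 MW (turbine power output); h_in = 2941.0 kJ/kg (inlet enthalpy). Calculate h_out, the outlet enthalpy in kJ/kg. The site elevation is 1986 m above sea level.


h_out = h_in - P * 1000 / mdot
h_out = 2941.0 - 83.495 * 1000 / 129.59
h_out = 2296.7 kJ/kg


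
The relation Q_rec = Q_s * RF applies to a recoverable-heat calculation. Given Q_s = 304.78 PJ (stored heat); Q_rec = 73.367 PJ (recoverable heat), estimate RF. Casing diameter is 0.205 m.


RF = Q_rec / Q_s
RF = 73.367 / 304.78
RF = 0.24072


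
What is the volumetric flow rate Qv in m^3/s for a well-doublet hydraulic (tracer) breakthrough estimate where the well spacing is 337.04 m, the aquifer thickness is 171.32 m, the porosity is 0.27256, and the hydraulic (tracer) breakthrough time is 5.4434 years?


Qv = pi*hr*phi*L^2 / (3*t_bt*365.25*86400)
Qv = pi*171.32*0.27256*337.04^2 / (3*5.4434*365.25*86400)
Qv = 0.032336 m^3/s


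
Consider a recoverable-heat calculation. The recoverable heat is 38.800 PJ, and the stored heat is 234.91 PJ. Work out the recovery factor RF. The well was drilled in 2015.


RF = Q_rec / Q_s
RF = 38.800 / 234.91
RF = 0.16517


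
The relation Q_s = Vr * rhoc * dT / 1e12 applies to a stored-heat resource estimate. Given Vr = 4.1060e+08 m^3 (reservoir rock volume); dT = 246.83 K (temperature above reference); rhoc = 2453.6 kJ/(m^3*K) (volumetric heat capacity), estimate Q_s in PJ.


Q_s = Vr * rhoc * dT / 1e12
Q_s = 4.1060e+08 * 2453.6 * 246.83 / 1e12
Q_s = 248.67 PJ


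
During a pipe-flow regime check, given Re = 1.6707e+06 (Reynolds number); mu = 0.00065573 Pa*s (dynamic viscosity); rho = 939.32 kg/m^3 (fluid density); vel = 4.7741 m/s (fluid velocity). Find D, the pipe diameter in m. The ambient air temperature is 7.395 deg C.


D = Re * mu / (rho * vel)
D = 1.6707e+06 * 0.00065573 / (939.32 * 4.7741)
D = 0.24430 m


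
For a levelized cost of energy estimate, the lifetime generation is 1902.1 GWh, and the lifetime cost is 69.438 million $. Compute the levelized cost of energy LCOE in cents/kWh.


LCOE = C_tot / E_tot * 100
LCOE = 69.438 / 1902.1 * 100
LCOE = 3.6506 cents/kWh


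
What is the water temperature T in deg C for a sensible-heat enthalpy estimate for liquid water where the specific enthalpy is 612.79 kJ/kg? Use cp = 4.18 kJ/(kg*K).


T = h / cp
T = 612.79 / 4.18
T = 146.60 deg C


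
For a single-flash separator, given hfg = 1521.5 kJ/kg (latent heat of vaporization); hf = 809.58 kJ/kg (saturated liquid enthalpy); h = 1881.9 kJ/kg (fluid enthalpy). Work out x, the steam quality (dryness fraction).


x = (h - hf) / hfg
x = (1881.9 - 809.58) / 1521.5
x = 0.70478


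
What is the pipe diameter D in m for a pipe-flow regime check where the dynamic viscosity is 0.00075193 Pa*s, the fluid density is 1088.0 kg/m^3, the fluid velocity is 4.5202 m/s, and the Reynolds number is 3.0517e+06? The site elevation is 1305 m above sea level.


D = Re * mu / (rho * vel)
D = 3.0517e+06 * 0.00075193 / (1088.0 * 4.5202)
D = 0.46659 m


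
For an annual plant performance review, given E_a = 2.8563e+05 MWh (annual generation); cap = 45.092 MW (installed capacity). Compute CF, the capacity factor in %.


CF = E_a / (cap * 8760) * 100
CF = 2.8563e+05 / (45.092 * 8760) * 100
CF = 72.310 %


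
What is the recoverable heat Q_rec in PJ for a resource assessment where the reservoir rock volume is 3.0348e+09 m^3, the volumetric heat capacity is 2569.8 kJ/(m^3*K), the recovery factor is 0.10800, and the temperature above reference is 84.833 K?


Step 1: Q_s = Vr*rhoc*dT/1e12 = 3.0348e+09*2569.8*84.833/1e12 = 661.5981 PJ
Step 2: Q_rec = Q_s * RF = 661.5981 * 0.108 = 71.453 PJ
Q_rec = 71.453 PJ


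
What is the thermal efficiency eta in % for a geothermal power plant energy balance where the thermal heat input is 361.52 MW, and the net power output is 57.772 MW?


eta = W_net / Q_in * 100
eta = 57.772 / 361.52 * 100
eta = 15.980 %


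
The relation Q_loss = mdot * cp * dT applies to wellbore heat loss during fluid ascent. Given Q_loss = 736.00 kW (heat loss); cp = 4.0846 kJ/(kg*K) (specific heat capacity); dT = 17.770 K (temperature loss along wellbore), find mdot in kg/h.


mdot = Q_loss / (cp * dT)
mdot = 736.00 / (4.0846 * 17.770)
mdot = 10.14007 kg/s
Convert: 10.14007 kg/s * 3600.0 = 36504 kg/h
mdot = 36504 kg/h


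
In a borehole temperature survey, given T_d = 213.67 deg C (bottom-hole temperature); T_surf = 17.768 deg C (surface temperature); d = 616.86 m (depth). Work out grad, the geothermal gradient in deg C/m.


grad = (T_d - T_surf) / d * 1000
grad = (213.67 - 17.768) / 616.86 * 1000
grad = 317.5794 deg C/km
Convert: 317.5794 deg C/km * 0.001 = 0.31758 deg C/m
grad = 0.31758 deg C/m


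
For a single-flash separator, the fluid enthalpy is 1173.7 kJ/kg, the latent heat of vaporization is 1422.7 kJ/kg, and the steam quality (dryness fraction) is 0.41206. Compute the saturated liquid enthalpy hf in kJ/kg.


hf = h - x * hfg
hf = 1173.7 - 0.41206 * 1422.7
hf = 587.46 kJ/kg


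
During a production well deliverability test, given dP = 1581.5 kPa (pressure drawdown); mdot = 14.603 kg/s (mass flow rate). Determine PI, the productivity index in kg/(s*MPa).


PI = mdot * 1000 / dP
PI = 14.603 * 1000 / 1581.5
PI = 9.2336 kg/(s*MPa)


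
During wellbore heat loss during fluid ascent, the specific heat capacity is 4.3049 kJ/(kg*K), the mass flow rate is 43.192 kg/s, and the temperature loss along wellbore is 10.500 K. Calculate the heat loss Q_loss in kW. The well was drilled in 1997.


Q_loss = mdot * cp * dT
Q_loss = 43.192 * 4.3049 * 10.500
Q_loss = 1952.3 kW


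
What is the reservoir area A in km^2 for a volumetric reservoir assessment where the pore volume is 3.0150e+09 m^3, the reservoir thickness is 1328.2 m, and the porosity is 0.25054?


A = Vp / (1e6 * hr * phi)
A = 3.0150e+09 / (1e6 * 1328.2 * 0.25054)
A = 9.0604 km^2


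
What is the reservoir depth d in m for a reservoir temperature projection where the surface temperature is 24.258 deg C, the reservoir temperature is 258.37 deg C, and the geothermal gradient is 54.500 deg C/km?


d = (T_res - T_surf) / grad * 1000
d = (258.37 - 24.258) / 54.500 * 1000
d = 4295.6 m


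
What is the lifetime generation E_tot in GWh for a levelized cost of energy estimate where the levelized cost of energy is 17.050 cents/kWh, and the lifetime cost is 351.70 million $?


E_tot = C_tot / LCOE * 100
E_tot = 351.70 / 17.050 * 100
E_tot = 2062.8 GWh


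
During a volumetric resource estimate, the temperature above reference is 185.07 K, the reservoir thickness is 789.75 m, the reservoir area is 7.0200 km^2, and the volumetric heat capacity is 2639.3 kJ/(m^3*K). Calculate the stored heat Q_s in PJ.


Step 1: Vr = A*1e6*hr = 7.02*1e6*789.75 = 5.544045e+09 m^3
Step 2: Q_s = Vr*rhoc*dT/1e12 = 5.544045e+09*2639.3*185.07/1e12 = 2708.0 PJ
Q_s = 2708.0 PJ


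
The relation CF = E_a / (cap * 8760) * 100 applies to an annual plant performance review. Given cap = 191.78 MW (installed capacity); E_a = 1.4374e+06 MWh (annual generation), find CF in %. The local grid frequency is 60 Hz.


CF = E_a / (cap * 8760) * 100
CF = 1.4374e+06 / (191.78 * 8760) * 100
CF = 85.560 %


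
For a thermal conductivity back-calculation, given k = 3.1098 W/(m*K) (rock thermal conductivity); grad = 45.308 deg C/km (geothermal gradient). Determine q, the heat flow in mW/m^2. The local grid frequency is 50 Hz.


q = k * grad / 1000
q = 3.1098 * 45.308 / 1000
q = 0.1408988 W/m^2
Convert: 0.1408988 W/m^2 * 1000.0 = 140.90 mW/m^2
q = 140.90 mW/m^2


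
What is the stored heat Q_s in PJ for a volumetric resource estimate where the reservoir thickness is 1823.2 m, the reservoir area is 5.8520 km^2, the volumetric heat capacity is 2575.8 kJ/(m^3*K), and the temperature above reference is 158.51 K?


Step 1: Vr = A*1e6*hr = 5.852*1e6*1823.2 = 1.066937e+10 m^3
Step 2: Q_s = Vr*rhoc*dT/1e12 = 1.066937e+10*2575.8*158.51/1e12 = 4356.2 PJ
Q_s = 4356.2 PJ


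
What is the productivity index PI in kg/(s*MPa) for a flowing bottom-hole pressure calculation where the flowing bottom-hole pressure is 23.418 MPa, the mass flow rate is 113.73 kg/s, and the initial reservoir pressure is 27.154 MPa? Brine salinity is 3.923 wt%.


PI = mdot / (P_i - P_wf)
PI = 113.73 / (27.154 - 23.418)
PI = 30.442 kg/(s*MPa)


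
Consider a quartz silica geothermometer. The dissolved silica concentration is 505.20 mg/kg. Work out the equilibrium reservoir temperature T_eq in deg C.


T_eq = 1309 / (5.19 - log10(SiO2)) - 273.15
T_eq = 1309 / (5.19 - log10(505.20)) - 273.15
T_eq = 253.29 deg C


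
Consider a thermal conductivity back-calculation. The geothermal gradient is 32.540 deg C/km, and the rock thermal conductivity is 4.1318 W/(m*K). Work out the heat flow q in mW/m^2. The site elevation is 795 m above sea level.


q = k * grad / 1000
q = 4.1318 * 32.540 / 1000
q = 0.1344488 W/m^2
Convert: 0.1344488 W/m^2 * 1000.0 = 134.45 mW/m^2
q = 134.45 mW/m^2


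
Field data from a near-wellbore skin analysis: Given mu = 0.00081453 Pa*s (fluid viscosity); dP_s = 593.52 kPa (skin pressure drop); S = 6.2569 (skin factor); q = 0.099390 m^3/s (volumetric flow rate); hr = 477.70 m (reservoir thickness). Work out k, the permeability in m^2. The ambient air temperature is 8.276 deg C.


k = S*q*mu / (2*pi*dP_s*1000*hr)
k = 6.2569*0.099390*0.00081453 / (2*pi*593.52*1000*477.70)
k = 2.8434e-13 m^2


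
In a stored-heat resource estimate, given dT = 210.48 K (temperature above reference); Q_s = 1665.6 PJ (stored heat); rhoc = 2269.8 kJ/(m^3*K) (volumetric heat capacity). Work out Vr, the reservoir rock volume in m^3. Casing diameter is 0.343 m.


Vr = Q_s * 1e12 / (rhoc * dT)
Vr = 1665.6 * 1e12 / (2269.8 * 210.48)
Vr = 3.4864e+09 m^3


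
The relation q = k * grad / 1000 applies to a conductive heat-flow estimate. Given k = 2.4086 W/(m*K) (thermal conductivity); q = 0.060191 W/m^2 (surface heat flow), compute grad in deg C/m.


grad = q * 1000 / k
grad = 0.060191 * 1000 / 2.4086
grad = 24.99004 deg C/km
Convert: 24.99004 deg C/km * 0.001 = 0.024990 deg C/m
grad = 0.024990 deg C/m


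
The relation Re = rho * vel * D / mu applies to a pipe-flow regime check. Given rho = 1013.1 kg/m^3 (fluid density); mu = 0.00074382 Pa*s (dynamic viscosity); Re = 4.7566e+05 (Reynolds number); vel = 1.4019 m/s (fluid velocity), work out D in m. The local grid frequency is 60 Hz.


D = Re * mu / (rho * vel)
D = 4.7566e+05 * 0.00074382 / (1013.1 * 1.4019)
D = 0.24911 m


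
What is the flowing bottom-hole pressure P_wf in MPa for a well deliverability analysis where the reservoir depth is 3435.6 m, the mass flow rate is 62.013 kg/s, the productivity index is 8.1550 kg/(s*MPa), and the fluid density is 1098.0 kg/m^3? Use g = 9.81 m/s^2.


Step 1: P_i = rho*g*h/1e6 = 1098.0*9.81*3435.6/1e6 = 37.00615 MPa
Step 2: P_wf = P_i - mdot/PI = 37.00615 - 62.013/8.155 = 29.402 MPa
P_wf = 29.402 MPa


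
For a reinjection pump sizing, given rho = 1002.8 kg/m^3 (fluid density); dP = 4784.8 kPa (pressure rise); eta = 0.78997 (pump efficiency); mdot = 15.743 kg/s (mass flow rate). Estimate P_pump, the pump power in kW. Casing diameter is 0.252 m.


P_pump = mdot * dP / (rho * eta)
P_pump = 15.743 * 4784.8 / (1002.8 * 0.78997)
P_pump = 95.088 kW


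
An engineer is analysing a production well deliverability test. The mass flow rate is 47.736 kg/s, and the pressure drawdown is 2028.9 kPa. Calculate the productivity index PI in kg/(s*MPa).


PI = mdot * 1000 / dP
PI = 47.736 * 1000 / 2028.9
PI = 23.528 kg/(s*MPa)


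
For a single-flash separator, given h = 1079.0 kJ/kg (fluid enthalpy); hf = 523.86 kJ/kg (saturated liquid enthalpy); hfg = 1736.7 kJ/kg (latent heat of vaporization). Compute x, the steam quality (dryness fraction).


x = (h - hf) / hfg
x = (1079.0 - 523.86) / 1736.7
x = 0.31965


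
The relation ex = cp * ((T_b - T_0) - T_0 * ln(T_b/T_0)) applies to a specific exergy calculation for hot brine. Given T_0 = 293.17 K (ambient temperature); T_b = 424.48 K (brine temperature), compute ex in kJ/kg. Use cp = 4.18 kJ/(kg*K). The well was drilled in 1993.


ex = cp * ((T_b - T_0) - T_0 * ln(T_b/T_0))
ex = 4.18 * ((424.48 - 293.17) - 293.17 * ln(424.48/293.17))
ex = 95.322 kJ/kg


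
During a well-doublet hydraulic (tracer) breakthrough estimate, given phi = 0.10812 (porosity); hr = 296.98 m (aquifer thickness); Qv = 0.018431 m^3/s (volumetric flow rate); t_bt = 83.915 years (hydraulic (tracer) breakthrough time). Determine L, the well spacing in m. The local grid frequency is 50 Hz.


L = sqrt(t_bt*365.25*86400*3*Qv / (pi*hr*phi))
L = sqrt(83.915*365.25*86400*3*0.018431 / (pi*296.98*0.10812))
L = 1204.8 m


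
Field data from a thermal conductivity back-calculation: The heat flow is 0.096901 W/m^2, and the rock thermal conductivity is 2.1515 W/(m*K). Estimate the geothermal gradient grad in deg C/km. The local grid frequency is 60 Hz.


grad = q / k * 1000
grad = 0.096901 / 2.1515 * 1000
grad = 45.039 deg C/km


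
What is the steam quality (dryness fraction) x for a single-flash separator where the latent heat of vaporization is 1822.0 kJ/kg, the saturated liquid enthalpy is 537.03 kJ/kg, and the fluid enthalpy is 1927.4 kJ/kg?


x = (h - hf) / hfg
x = (1927.4 - 537.03) / 1822.0
x = 0.76310


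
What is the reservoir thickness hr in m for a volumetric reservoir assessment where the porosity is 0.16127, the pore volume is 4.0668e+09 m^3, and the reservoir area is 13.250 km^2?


hr = Vp / (A * 1e6 * phi)
hr = 4.0668e+09 / (13.250 * 1e6 * 0.16127)
hr = 1903.2 m


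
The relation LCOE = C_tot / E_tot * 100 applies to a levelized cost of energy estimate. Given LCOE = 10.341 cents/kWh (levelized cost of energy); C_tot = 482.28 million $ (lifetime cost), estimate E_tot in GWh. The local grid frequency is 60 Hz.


E_tot = C_tot / LCOE * 100
E_tot = 482.28 / 10.341 * 100
E_tot = 4663.8 GWh


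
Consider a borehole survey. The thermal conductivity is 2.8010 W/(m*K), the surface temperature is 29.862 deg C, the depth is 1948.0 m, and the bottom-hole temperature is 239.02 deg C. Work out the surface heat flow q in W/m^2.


Step 1: grad = (T_d - T_surf)/d * 1000 = (239.02 - 29.862)/1948.0 * 1000 = 107.3706 deg C/km
Step 2: q = k * grad / 1000 = 2.801 * 107.3706 / 1000 = 0.30075 W/m^2
q = 0.30075 W/m^2


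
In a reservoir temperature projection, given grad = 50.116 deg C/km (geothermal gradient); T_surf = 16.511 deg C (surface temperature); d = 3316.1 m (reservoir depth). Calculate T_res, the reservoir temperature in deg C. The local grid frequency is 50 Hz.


T_res = T_surf + grad * d / 1000
T_res = 16.511 + 50.116 * 3316.1 / 1000
T_res = 182.70 deg C


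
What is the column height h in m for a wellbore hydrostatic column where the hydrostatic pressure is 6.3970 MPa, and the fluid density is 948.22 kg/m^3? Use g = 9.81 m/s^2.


h = P * 1e6 / (g * rho)
h = 6.3970 * 1e6 / (9.81 * 948.22)
h = 687.70 m


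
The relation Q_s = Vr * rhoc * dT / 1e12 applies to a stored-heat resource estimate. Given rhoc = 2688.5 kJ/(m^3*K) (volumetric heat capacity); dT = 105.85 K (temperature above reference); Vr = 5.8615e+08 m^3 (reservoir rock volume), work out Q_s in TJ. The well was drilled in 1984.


Q_s = Vr * rhoc * dT / 1e12
Q_s = 5.8615e+08 * 2688.5 * 105.85 / 1e12
Q_s = 166.8052 PJ
Convert: 166.8052 PJ * 1000.0 = 1.6681e+05 TJ
Q_s = 1.6681e+05 TJ


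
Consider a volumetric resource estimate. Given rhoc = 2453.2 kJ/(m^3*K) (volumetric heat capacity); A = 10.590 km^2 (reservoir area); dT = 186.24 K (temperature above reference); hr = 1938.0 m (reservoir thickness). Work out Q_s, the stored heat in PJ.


Step 1: Vr = A*1e6*hr = 10.59*1e6*1938.0 = 2.052342e+10 m^3
Step 2: Q_s = Vr*rhoc*dT/1e12 = 2.052342e+10*2453.2*186.24/1e12 = 9376.8 PJ
Q_s = 9376.8 PJ


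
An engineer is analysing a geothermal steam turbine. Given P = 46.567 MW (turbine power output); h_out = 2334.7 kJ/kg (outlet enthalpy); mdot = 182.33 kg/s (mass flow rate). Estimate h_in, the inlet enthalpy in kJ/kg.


h_in = h_out + P * 1000 / mdot
h_in = 2334.7 + 46.567 * 1000 / 182.33
h_in = 2590.1 kJ/kg


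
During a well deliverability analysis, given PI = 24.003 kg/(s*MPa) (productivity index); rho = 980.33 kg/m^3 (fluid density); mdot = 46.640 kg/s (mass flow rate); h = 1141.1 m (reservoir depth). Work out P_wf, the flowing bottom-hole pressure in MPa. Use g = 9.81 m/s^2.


Step 1: P_i = rho*g*h/1e6 = 980.33*9.81*1141.1/1e6 = 10.97400 MPa
Step 2: P_wf = P_i - mdot/PI = 10.97400 - 46.64/24.003 = 9.0309 MPa
P_wf = 9.0309 MPa


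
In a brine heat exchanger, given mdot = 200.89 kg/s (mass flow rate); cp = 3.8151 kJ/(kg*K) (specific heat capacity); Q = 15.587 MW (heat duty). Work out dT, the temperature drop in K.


dT = Q * 1000 / (mdot * cp)
dT = 15.587 * 1000 / (200.89 * 3.8151)
dT = 20.338 K


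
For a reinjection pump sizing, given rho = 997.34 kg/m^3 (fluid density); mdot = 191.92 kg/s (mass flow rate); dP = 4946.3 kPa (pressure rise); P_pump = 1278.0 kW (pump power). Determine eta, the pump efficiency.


eta = mdot * dP / (rho * P_pump)
eta = 191.92 * 4946.3 / (997.34 * 1278.0)
eta = 0.74478


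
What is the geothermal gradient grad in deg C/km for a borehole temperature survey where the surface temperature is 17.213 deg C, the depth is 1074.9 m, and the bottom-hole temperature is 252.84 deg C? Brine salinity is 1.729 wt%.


grad = (T_d - T_surf) / d * 1000
grad = (252.84 - 17.213) / 1074.9 * 1000
grad = 219.21 deg C/km


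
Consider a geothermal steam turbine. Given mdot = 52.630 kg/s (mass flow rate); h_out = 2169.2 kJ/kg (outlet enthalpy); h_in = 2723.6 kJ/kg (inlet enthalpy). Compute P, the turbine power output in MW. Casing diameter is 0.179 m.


P = mdot * (h_in - h_out) / 1000
P = 52.630 * (2723.6 - 2169.2) / 1000
P = 29.178 MW


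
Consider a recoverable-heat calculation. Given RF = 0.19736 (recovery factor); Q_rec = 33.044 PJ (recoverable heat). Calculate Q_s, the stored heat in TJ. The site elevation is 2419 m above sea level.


Q_s = Q_rec / RF
Q_s = 33.044 / 0.19736
Q_s = 167.4301 PJ
Convert: 167.4301 PJ * 1000.0 = 1.6743e+05 TJ
Q_s = 1.6743e+05 TJ


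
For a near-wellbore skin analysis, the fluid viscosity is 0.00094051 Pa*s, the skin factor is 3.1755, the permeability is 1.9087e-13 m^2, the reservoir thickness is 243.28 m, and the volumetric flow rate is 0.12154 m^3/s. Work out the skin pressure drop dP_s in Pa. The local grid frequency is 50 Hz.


dP_s = S * q * mu / (2*pi*k*hr) / 1000
dP_s = 3.1755 * 0.12154 * 0.00094051 / (2*pi*1.9087e-13*243.28) / 1000
dP_s = 1244.144 kPa
Convert: 1244.144 kPa * 1000.0 = 1.2441e+06 Pa
dP_s = 1.2441e+06 Pa


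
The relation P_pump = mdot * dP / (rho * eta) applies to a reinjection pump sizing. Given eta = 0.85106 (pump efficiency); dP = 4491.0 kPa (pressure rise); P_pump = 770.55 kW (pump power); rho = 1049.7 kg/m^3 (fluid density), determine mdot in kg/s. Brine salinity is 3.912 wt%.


mdot = P_pump * rho * eta / dP
mdot = 770.55 * 1049.7 * 0.85106 / 4491.0
mdot = 153.28 kg/s


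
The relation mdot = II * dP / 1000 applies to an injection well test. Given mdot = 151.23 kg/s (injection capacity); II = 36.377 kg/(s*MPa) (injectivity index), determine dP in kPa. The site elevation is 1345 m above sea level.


dP = mdot * 1000 / II
dP = 151.23 * 1000 / 36.377
dP = 4157.3 kPa


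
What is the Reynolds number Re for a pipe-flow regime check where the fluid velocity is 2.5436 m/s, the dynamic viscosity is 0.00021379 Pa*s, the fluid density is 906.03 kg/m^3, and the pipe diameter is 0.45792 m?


Re = rho * vel * D / mu
Re = 906.03 * 2.5436 * 0.45792 / 0.00021379
Re = 4.9362e+06


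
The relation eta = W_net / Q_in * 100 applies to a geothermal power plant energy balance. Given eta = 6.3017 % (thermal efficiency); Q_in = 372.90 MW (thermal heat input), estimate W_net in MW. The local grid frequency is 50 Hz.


W_net = eta / 100 * Q_in
W_net = 6.3017 / 100 * 372.90
W_net = 23.499 MW


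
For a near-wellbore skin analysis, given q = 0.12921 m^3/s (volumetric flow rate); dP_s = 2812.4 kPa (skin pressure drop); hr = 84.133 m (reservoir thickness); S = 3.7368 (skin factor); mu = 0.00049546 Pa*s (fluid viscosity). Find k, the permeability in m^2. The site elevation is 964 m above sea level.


k = S*q*mu / (2*pi*dP_s*1000*hr)
k = 3.7368*0.12921*0.00049546 / (2*pi*2812.4*1000*84.133)
k = 1.6091e-13 m^2


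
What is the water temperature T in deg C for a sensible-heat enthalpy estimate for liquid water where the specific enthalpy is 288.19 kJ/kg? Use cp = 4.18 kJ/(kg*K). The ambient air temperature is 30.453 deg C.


T = h / cp
T = 288.19 / 4.18
T = 68.945 deg C


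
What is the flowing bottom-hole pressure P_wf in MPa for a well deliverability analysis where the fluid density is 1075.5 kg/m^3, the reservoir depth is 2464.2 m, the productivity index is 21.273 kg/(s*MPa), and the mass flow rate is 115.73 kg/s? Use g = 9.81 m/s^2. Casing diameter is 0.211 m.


Step 1: P_i = rho*g*h/1e6 = 1075.5*9.81*2464.2/1e6 = 25.99892 MPa
Step 2: P_wf = P_i - mdot/PI = 25.99892 - 115.73/21.273 = 20.559 MPa
P_wf = 20.559 MPa


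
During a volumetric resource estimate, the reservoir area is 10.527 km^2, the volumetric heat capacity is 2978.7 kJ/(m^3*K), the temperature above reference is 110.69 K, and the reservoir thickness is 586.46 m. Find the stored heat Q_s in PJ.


Step 1: Vr = A*1e6*hr = 10.527*1e6*586.46 = 6.173664e+09 m^3
Step 2: Q_s = Vr*rhoc*dT/1e12 = 6.173664e+09*2978.7*110.69/1e12 = 2035.5 PJ
Q_s = 2035.5 PJ


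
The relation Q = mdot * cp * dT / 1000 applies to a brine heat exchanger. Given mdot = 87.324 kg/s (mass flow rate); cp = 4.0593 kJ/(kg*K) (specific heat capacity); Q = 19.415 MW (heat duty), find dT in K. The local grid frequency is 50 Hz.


dT = Q * 1000 / (mdot * cp)
dT = 19.415 * 1000 / (87.324 * 4.0593)
dT = 54.771 K


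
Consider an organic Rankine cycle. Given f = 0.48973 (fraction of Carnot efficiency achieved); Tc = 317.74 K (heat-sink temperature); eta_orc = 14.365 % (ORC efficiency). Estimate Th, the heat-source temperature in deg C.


Th = Tc / (1 - (eta_orc/100)/f)
Th = 317.74 / (1 - (14.365/100)/0.48973)
Th = 449.6267 K
Convert to deg C: 449.6267 - 273.15 = 176.48 deg C
Th = 176.48 deg C


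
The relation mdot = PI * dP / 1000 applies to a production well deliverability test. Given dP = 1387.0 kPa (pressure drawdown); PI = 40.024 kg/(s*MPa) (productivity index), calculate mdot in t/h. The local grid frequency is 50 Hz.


mdot = PI * dP / 1000
mdot = 40.024 * 1387.0 / 1000
mdot = 55.51329 kg/s
Convert: 55.51329 kg/s * 3.6 = 199.85 t/h
mdot = 199.85 t/h


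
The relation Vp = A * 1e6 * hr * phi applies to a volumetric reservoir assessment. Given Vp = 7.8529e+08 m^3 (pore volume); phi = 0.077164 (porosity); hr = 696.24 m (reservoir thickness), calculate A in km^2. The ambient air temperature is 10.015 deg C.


A = Vp / (1e6 * hr * phi)
A = 7.8529e+08 / (1e6 * 696.24 * 0.077164)
A = 14.617 km^2


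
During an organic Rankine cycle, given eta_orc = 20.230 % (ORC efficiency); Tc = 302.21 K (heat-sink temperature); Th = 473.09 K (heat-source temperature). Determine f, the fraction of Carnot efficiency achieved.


f = (eta_orc/100) / (1 - Tc/Th)
f = (20.230/100) / (1 - 302.21/473.09)
f = 0.56008


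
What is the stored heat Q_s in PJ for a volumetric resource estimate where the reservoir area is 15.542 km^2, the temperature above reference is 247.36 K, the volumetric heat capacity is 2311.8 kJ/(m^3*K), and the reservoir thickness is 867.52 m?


Step 1: Vr = A*1e6*hr = 15.542*1e6*867.52 = 1.348300e+10 m^3
Step 2: Q_s = Vr*rhoc*dT/1e12 = 1.348300e+10*2311.8*247.36/1e12 = 7710.2 PJ
Q_s = 7710.2 PJ


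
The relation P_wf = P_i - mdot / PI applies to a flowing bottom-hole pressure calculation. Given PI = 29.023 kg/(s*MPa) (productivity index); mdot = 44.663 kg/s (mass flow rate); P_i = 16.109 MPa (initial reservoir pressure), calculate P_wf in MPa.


P_wf = P_i - mdot / PI
P_wf = 16.109 - 44.663 / 29.023
P_wf = 14.570 MPa


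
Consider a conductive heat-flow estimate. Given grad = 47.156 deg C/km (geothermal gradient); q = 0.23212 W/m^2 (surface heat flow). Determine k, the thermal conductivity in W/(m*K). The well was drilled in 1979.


k = q * 1000 / grad
k = 0.23212 * 1000 / 47.156
k = 4.9224 W/(m*K)


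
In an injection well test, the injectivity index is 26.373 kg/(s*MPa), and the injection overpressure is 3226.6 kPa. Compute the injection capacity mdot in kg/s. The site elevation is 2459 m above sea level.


mdot = II * dP / 1000
mdot = 26.373 * 3226.6 / 1000
mdot = 85.095 kg/s


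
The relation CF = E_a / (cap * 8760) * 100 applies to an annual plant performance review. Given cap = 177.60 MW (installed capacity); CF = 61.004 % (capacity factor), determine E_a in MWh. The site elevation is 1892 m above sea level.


E_a = CF / 100 * cap * 8760
E_a = 61.004 / 100 * 177.60 * 8760
E_a = 9.4909e+05 MWh


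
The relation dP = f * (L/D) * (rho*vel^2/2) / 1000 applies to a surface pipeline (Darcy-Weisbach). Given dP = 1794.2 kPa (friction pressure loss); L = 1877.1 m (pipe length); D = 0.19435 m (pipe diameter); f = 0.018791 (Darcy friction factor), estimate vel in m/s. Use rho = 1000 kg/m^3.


vel = sqrt(dP*1000*2*D / (f*L*rho))
vel = sqrt(1794.2*1000*2*0.19435 / (0.018791*1877.1*1000))
vel = 4.4466 m/s


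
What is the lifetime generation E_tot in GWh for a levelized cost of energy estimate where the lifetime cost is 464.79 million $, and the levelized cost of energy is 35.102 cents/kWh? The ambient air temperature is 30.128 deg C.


E_tot = C_tot / LCOE * 100
E_tot = 464.79 / 35.102 * 100
E_tot = 1324.1 GWh


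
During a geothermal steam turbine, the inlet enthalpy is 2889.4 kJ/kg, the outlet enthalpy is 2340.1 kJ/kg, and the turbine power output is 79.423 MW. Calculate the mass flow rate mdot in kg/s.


mdot = P * 1000 / (h_in - h_out)
mdot = 79.423 * 1000 / (2889.4 - 2340.1)
mdot = 144.59 kg/s


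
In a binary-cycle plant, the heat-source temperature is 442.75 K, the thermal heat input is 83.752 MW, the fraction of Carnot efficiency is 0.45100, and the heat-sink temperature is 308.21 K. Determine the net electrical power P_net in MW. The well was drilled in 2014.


Step 1: eta = (1 - Tc/Th)*f = (1 - 308.21/442.75)*0.451 = 0.1370470
Step 2: P_net = eta * Q_in = 0.1370470 * 83.752 = 11.478 MW
P_net = 11.478 MW


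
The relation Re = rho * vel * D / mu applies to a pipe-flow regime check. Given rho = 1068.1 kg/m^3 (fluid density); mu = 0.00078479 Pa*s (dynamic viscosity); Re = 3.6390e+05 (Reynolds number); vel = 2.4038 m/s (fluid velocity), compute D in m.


D = Re * mu / (rho * vel)
D = 3.6390e+05 * 0.00078479 / (1068.1 * 2.4038)
D = 0.11123 m


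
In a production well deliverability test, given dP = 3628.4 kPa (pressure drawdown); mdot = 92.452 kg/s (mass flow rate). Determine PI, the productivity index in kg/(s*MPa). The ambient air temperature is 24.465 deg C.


PI = mdot * 1000 / dP
PI = 92.452 * 1000 / 3628.4
PI = 25.480 kg/(s*MPa)


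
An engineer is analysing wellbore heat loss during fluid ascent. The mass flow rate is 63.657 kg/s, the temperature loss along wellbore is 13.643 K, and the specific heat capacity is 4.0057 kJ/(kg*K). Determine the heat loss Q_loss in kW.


Q_loss = mdot * cp * dT
Q_loss = 63.657 * 4.0057 * 13.643
Q_loss = 3478.8 kW


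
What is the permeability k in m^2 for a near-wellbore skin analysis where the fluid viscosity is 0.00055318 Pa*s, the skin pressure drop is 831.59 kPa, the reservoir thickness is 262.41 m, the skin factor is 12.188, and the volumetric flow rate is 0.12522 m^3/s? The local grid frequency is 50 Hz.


k = S*q*mu / (2*pi*dP_s*1000*hr)
k = 12.188*0.12522*0.00055318 / (2*pi*831.59*1000*262.41)
k = 6.1575e-13 m^2


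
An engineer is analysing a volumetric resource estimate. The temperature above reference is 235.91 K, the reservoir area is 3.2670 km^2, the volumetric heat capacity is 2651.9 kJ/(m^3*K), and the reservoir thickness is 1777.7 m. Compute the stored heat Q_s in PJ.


Step 1: Vr = A*1e6*hr = 3.267*1e6*1777.7 = 5.807746e+09 m^3
Step 2: Q_s = Vr*rhoc*dT/1e12 = 5.807746e+09*2651.9*235.91/1e12 = 3633.4 PJ
Q_s = 3633.4 PJ


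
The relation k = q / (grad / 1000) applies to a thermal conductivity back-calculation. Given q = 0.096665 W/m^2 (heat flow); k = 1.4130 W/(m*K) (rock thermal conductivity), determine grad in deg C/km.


grad = q / k * 1000
grad = 0.096665 / 1.4130 * 1000
grad = 68.411 deg C/km


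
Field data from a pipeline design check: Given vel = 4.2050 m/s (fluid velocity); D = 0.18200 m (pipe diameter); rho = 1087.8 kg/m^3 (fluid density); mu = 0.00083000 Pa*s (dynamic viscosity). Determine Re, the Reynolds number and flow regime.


Step 1: Re = rho*vel*D/mu = 1087.8*4.205*0.182/0.00083 = 1.0030e+06
Step 2: Re = 1.0030e+06 > 4000, so flow is turbulent.
Re = 1.0030e+06 (turbulent)


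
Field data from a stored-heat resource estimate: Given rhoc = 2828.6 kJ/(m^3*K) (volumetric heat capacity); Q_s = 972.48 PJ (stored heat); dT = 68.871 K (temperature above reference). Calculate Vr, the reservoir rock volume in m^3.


Vr = Q_s * 1e12 / (rhoc * dT)
Vr = 972.48 * 1e12 / (2828.6 * 68.871)
Vr = 4.9920e+09 m^3


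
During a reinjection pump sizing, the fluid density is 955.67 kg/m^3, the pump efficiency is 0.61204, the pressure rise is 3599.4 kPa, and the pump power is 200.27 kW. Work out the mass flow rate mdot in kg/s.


mdot = P_pump * rho * eta / dP
mdot = 200.27 * 955.67 * 0.61204 / 3599.4
mdot = 32.544 kg/s


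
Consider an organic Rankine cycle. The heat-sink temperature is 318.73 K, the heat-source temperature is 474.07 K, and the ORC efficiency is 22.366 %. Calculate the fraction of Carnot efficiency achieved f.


f = (eta_orc/100) / (1 - Tc/Th)
f = (22.366/100) / (1 - 318.73/474.07)
f = 0.68257


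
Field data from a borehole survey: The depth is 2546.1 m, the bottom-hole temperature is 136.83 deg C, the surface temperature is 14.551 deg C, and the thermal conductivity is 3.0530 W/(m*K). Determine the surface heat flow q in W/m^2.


Step 1: grad = (T_d - T_surf)/d * 1000 = (136.83 - 14.551)/2546.1 * 1000 = 48.02600 deg C/km
Step 2: q = k * grad / 1000 = 3.053 * 48.02600 / 1000 = 0.14662 W/m^2
q = 0.14662 W/m^2


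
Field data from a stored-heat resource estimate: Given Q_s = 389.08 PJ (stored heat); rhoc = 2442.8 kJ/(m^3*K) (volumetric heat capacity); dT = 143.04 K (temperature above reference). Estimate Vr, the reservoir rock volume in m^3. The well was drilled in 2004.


Vr = Q_s * 1e12 / (rhoc * dT)
Vr = 389.08 * 1e12 / (2442.8 * 143.04)
Vr = 1.1135e+09 m^3


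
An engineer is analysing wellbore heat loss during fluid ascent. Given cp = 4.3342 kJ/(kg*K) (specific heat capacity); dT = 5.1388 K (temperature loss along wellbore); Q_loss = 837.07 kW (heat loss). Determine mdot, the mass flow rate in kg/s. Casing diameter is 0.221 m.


mdot = Q_loss / (cp * dT)
mdot = 837.07 / (4.3342 * 5.1388)
mdot = 37.583 kg/s


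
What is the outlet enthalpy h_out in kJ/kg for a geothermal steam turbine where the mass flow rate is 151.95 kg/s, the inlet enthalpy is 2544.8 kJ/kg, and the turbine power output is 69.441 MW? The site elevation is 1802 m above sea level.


h_out = h_in - P * 1000 / mdot
h_out = 2544.8 - 69.441 * 1000 / 151.95
h_out = 2087.8 kJ/kg


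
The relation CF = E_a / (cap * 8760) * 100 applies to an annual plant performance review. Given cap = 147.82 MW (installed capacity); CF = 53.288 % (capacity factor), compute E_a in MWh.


E_a = CF / 100 * cap * 8760
E_a = 53.288 / 100 * 147.82 * 8760
E_a = 6.9003e+05 MWh


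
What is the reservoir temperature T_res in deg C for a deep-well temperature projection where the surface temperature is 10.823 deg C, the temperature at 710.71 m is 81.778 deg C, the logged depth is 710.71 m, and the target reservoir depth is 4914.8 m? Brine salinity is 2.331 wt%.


Step 1: grad = (T_d1 - T_surf)/d1 * 1000 = (81.778 - 10.823)/710.71 * 1000 = 99.83678 deg C/km
Step 2: T_res = T_surf + grad*d2/1000 = 10.823 + 99.83678*4914.8/1000 = 501.50 deg C
T_res = 501.50 deg C


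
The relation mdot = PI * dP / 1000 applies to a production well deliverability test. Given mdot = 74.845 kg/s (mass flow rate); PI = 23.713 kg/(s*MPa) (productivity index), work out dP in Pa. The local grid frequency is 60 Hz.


dP = mdot * 1000 / PI
dP = 74.845 * 1000 / 23.713
dP = 3156.286 kPa
Convert: 3156.286 kPa * 1000.0 = 3.1563e+06 Pa
dP = 3.1563e+06 Pa


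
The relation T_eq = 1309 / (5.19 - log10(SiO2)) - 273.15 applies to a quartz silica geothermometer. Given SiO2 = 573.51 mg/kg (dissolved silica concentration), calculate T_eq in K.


T_eq = 1309 / (5.19 - log10(SiO2)) - 273.15
T_eq = 1309 / (5.19 - log10(573.51)) - 273.15
T_eq = 265.2099 deg C
Convert to K: 265.2099 + 273.15 = 538.36 K
T_eq = 538.36 K


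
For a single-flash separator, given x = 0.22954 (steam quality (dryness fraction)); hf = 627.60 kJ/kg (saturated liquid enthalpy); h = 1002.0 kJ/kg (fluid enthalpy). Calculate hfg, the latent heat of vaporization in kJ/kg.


hfg = (h - hf) / x
hfg = (1002.0 - 627.60) / 0.22954
hfg = 1631.1 kJ/kg


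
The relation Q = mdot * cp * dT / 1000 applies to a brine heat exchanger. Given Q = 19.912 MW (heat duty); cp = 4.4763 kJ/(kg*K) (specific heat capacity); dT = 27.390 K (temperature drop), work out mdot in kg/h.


mdot = Q * 1000 / (cp * dT)
mdot = 19.912 * 1000 / (4.4763 * 27.390)
mdot = 162.4066 kg/s
Convert: 162.4066 kg/s * 3600.0 = 5.8466e+05 kg/h
mdot = 5.8466e+05 kg/h


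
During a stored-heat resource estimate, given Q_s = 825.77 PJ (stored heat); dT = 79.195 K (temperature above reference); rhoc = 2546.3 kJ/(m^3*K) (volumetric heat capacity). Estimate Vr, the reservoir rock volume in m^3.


Vr = Q_s * 1e12 / (rhoc * dT)
Vr = 825.77 * 1e12 / (2546.3 * 79.195)
Vr = 4.0950e+09 m^3


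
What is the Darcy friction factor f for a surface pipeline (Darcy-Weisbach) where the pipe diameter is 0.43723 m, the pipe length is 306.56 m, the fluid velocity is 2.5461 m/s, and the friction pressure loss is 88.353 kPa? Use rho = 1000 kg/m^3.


f = dP*1000 / ((L/D)*(rho*vel^2/2))
f = 88.353*1000 / ((306.56/0.43723)*(1000*2.5461^2/2))
f = 0.038877
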